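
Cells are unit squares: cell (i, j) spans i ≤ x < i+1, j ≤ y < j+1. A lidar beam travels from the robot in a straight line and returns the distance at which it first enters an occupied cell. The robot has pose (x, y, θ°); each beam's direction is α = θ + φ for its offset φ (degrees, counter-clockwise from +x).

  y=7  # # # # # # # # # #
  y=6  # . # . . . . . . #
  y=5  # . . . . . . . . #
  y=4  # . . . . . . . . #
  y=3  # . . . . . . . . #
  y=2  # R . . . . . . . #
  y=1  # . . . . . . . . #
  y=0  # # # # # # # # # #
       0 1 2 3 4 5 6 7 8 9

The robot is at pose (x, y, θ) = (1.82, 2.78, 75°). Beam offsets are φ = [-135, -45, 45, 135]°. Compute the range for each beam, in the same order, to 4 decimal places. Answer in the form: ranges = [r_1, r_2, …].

ranges = [2.0554, 8.2907, 1.6400, 0.9469]

beam 1: φ=-135°, α=300°
  direction (0.5000, -0.8660); cell (1,2); t to first gridline: x 0.3600, y 0.9007 (then +2.0000 / +1.1547)
    (2,2) via x @ 0.3600
    (2,1) via y @ 0.9007
    (2,0) via y @ 2.0554  # hit
  → r_1 = 2.0554
beam 2: φ=-45°, α=30°
  direction (0.8660, 0.5000); cell (1,2); t to first gridline: x 0.2078, y 0.4400 (then +1.1547 / +2.0000)
    (2,2) via x @ 0.2078
    (2,3) via y @ 0.4400
    (3,3) via x @ 1.3625
    (3,4) via y @ 2.4400
    (4,4) via x @ 2.5172
    (5,4) via x @ 3.6719
    (5,5) via y @ 4.4400
    (6,5) via x @ 4.8266
    (7,5) via x @ 5.9813
    (7,6) via y @ 6.4400
    (8,6) via x @ 7.1360
    (9,6) via x @ 8.2907  # hit
  → r_2 = 8.2907
beam 3: φ=45°, α=120°
  direction (-0.5000, 0.8660); cell (1,2); t to first gridline: x 1.6400, y 0.2540 (then +2.0000 / +1.1547)
    (1,3) via y @ 0.2540
    (1,4) via y @ 1.4087
    (0,4) via x @ 1.6400  # hit
  → r_3 = 1.6400
beam 4: φ=135°, α=210°
  direction (-0.8660, -0.5000); cell (1,2); t to first gridline: x 0.9469, y 1.5600 (then +1.1547 / +2.0000)
    (0,2) via x @ 0.9469  # hit
  → r_4 = 0.9469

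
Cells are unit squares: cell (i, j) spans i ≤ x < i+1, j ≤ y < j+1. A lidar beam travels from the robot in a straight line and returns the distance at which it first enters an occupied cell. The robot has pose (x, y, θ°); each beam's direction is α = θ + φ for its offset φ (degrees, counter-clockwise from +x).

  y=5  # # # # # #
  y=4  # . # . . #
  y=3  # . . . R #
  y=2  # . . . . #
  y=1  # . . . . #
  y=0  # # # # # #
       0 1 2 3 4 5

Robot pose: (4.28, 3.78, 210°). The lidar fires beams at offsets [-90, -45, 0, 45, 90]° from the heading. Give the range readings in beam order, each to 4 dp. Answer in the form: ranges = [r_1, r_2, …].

ranges = [1.4087, 1.3252, 3.7874, 2.8781, 1.4400]

beam 1: φ=-90°, α=120°
  direction (-0.5000, 0.8660); cell (4,3); t to first gridline: x 0.5600, y 0.2540 (then +2.0000 / +1.1547)
    (4,4) via y @ 0.2540
    (3,4) via x @ 0.5600
    (3,5) via y @ 1.4087  # hit
  → r_1 = 1.4087
beam 2: φ=-45°, α=165°
  direction (-0.9659, 0.2588); cell (4,3); t to first gridline: x 0.2899, y 0.8500 (then +1.0353 / +3.8637)
    (3,3) via x @ 0.2899
    (3,4) via y @ 0.8500
    (2,4) via x @ 1.3252  # hit
  → r_2 = 1.3252
beam 3: φ=0°, α=210°
  direction (-0.8660, -0.5000); cell (4,3); t to first gridline: x 0.3233, y 1.5600 (then +1.1547 / +2.0000)
    (3,3) via x @ 0.3233
    (2,3) via x @ 1.4780
    (2,2) via y @ 1.5600
    (1,2) via x @ 2.6327
    (1,1) via y @ 3.5600
    (0,1) via x @ 3.7874  # hit
  → r_3 = 3.7874
beam 4: φ=45°, α=255°
  direction (-0.2588, -0.9659); cell (4,3); t to first gridline: x 1.0818, y 0.8075 (then +3.8637 / +1.0353)
    (4,2) via y @ 0.8075
    (3,2) via x @ 1.0818
    (3,1) via y @ 1.8428
    (3,0) via y @ 2.8781  # hit
  → r_4 = 2.8781
beam 5: φ=90°, α=300°
  direction (0.5000, -0.8660); cell (4,3); t to first gridline: x 1.4400, y 0.9007 (then +2.0000 / +1.1547)
    (4,2) via y @ 0.9007
    (5,2) via x @ 1.4400  # hit
  → r_5 = 1.4400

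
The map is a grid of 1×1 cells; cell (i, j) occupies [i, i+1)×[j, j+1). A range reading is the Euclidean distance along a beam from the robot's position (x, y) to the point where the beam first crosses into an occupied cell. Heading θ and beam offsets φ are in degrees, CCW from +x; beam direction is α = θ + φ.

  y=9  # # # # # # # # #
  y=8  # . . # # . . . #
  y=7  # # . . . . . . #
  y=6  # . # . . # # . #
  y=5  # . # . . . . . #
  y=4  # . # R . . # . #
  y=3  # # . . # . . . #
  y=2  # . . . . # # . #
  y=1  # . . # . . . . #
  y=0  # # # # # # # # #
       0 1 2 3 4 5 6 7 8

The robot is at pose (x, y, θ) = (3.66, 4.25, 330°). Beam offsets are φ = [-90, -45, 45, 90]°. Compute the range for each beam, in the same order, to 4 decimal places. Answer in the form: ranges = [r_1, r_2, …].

beam 1: φ=-90°, α=240°
  dir = (cos 240°, sin 240°) = (-0.5000, -0.8660); from cell (3,4)
  next x-line at t=1.3200, next y-line at t=0.2887; Δt_x=2.0000, Δt_y=1.1547
    y: enter (3,3) at t=0.2887
    x: enter (2,3) at t=1.3200
    y: enter (2,2) at t=1.4434
    y: enter (2,1) at t=2.5981
    x: enter (1,1) at t=3.3200
    y: enter (1,0) at t=3.7528 ← occupied
  → r_1 = 3.7528
beam 2: φ=-45°, α=285°
  dir = (cos 285°, sin 285°) = (0.2588, -0.9659); from cell (3,4)
  next x-line at t=1.3137, next y-line at t=0.2588; Δt_x=3.8637, Δt_y=1.0353
    y: enter (3,3) at t=0.2588
    y: enter (3,2) at t=1.2941
    x: enter (4,2) at t=1.3137
    y: enter (4,1) at t=2.3294
    y: enter (4,0) at t=3.3646 ← occupied
  → r_2 = 3.3646
beam 3: φ=45°, α=15°
  dir = (cos 15°, sin 15°) = (0.9659, 0.2588); from cell (3,4)
  next x-line at t=0.3520, next y-line at t=2.8978; Δt_x=1.0353, Δt_y=3.8637
    x: enter (4,4) at t=0.3520
    x: enter (5,4) at t=1.3873
    x: enter (6,4) at t=2.4225 ← occupied
  → r_3 = 2.4225
beam 4: φ=90°, α=60°
  dir = (cos 60°, sin 60°) = (0.5000, 0.8660); from cell (3,4)
  next x-line at t=0.6800, next y-line at t=0.8660; Δt_x=2.0000, Δt_y=1.1547
    x: enter (4,4) at t=0.6800
    y: enter (4,5) at t=0.8660
    y: enter (4,6) at t=2.0207
    x: enter (5,6) at t=2.6800 ← occupied
  → r_4 = 2.6800

ranges = [3.7528, 3.3646, 2.4225, 2.6800]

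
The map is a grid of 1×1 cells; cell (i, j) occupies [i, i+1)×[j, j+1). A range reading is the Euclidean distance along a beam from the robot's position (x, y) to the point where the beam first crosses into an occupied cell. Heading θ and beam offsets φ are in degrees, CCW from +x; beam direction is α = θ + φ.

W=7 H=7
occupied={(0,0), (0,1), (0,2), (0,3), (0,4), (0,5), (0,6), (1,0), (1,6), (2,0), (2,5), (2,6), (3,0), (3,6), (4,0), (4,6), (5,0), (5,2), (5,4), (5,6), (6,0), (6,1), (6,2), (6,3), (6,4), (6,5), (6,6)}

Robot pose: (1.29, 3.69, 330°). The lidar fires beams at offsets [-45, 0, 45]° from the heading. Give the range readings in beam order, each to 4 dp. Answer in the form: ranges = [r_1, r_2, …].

beam 1: φ=-45°, α=285°
  dir = (cos 285°, sin 285°) = (0.2588, -0.9659); from cell (1,3)
  next x-line at t=2.7432, next y-line at t=0.7143; Δt_x=3.8637, Δt_y=1.0353
    y: enter (1,2) at t=0.7143
    y: enter (1,1) at t=1.7496
    x: enter (2,1) at t=2.7432
    y: enter (2,0) at t=2.7849 ← occupied
  → r_1 = 2.7849
beam 2: φ=0°, α=330°
  dir = (cos 330°, sin 330°) = (0.8660, -0.5000); from cell (1,3)
  next x-line at t=0.8198, next y-line at t=1.3800; Δt_x=1.1547, Δt_y=2.0000
    x: enter (2,3) at t=0.8198
    y: enter (2,2) at t=1.3800
    x: enter (3,2) at t=1.9745
    x: enter (4,2) at t=3.1292
    y: enter (4,1) at t=3.3800
    x: enter (5,1) at t=4.2839
    y: enter (5,0) at t=5.3800 ← occupied
  → r_2 = 5.3800
beam 3: φ=45°, α=15°
  dir = (cos 15°, sin 15°) = (0.9659, 0.2588); from cell (1,3)
  next x-line at t=0.7350, next y-line at t=1.1977; Δt_x=1.0353, Δt_y=3.8637
    x: enter (2,3) at t=0.7350
    y: enter (2,4) at t=1.1977
    x: enter (3,4) at t=1.7703
    x: enter (4,4) at t=2.8056
    x: enter (5,4) at t=3.8409 ← occupied
  → r_3 = 3.8409

ranges = [2.7849, 5.3800, 3.8409]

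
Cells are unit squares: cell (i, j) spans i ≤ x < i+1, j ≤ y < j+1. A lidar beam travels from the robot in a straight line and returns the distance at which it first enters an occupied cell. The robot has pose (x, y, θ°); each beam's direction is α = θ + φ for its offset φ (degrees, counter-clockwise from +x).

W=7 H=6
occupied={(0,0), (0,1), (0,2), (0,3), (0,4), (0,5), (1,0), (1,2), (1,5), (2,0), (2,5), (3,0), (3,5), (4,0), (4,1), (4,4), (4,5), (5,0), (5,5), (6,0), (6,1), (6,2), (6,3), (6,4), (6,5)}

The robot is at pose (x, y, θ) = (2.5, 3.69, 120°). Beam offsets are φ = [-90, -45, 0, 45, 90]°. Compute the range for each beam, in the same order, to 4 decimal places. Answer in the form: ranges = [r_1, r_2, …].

ranges = [1.7321, 1.3562, 1.5127, 1.5529, 1.3800]

beam 1: φ=-90°, α=30°
  direction (0.8660, 0.5000); cell (2,3); t to first gridline: x 0.5774, y 0.6200 (then +1.1547 / +2.0000)
    (3,3) via x @ 0.5774
    (3,4) via y @ 0.6200
    (4,4) via x @ 1.7321  # hit
  → r_1 = 1.7321
beam 2: φ=-45°, α=75°
  direction (0.2588, 0.9659); cell (2,3); t to first gridline: x 1.9319, y 0.3209 (then +3.8637 / +1.0353)
    (2,4) via y @ 0.3209
    (2,5) via y @ 1.3562  # hit
  → r_2 = 1.3562
beam 3: φ=0°, α=120°
  direction (-0.5000, 0.8660); cell (2,3); t to first gridline: x 1.0000, y 0.3580 (then +2.0000 / +1.1547)
    (2,4) via y @ 0.3580
    (1,4) via x @ 1.0000
    (1,5) via y @ 1.5127  # hit
  → r_3 = 1.5127
beam 4: φ=45°, α=165°
  direction (-0.9659, 0.2588); cell (2,3); t to first gridline: x 0.5176, y 1.1977 (then +1.0353 / +3.8637)
    (1,3) via x @ 0.5176
    (1,4) via y @ 1.1977
    (0,4) via x @ 1.5529  # hit
  → r_4 = 1.5529
beam 5: φ=90°, α=210°
  direction (-0.8660, -0.5000); cell (2,3); t to first gridline: x 0.5774, y 1.3800 (then +1.1547 / +2.0000)
    (1,3) via x @ 0.5774
    (1,2) via y @ 1.3800  # hit
  → r_5 = 1.3800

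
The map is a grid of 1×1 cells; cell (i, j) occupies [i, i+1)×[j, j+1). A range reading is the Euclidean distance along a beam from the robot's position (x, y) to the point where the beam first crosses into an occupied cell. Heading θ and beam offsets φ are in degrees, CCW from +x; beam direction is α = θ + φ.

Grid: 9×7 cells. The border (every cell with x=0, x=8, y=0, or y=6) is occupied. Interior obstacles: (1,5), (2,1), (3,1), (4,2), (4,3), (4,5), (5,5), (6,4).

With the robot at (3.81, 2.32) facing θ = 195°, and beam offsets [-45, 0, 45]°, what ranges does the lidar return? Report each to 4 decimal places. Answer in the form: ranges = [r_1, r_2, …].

ranges = [3.2447, 1.2364, 0.3695]

beam 1: φ=-45°, α=150°
  cosα=-0.8660 sinα=0.5000 | (3,2) | tMaxX 0.9353 tMaxY 1.3600 | tΔX 1.1547 tΔY 2.0000
    t=0.9353 [x] (2,2)
    t=1.3600 [y] (2,3)
    t=2.0900 [x] (1,3)
    t=3.2447 [x] (0,3) — stop
  → r_1 = 3.2447
beam 2: φ=0°, α=195°
  cosα=-0.9659 sinα=-0.2588 | (3,2) | tMaxX 0.8386 tMaxY 1.2364 | tΔX 1.0353 tΔY 3.8637
    t=0.8386 [x] (2,2)
    t=1.2364 [y] (2,1) — stop
  → r_2 = 1.2364
beam 3: φ=45°, α=240°
  cosα=-0.5000 sinα=-0.8660 | (3,2) | tMaxX 1.6200 tMaxY 0.3695 | tΔX 2.0000 tΔY 1.1547
    t=0.3695 [y] (3,1) — stop
  → r_3 = 0.3695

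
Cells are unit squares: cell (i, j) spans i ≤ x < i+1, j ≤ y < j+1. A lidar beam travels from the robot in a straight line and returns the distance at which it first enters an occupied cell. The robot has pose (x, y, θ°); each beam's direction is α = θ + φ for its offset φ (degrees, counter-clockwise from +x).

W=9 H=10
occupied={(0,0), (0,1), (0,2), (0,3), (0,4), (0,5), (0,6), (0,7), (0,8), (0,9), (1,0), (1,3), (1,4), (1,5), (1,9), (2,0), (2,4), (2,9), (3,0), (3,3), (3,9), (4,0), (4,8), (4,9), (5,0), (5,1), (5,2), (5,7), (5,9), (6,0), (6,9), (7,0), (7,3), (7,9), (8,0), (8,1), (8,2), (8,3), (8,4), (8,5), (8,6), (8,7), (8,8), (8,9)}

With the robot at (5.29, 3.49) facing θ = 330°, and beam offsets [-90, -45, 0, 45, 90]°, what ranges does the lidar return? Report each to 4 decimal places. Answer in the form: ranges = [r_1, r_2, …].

ranges = [0.5658, 0.5073, 3.1292, 1.7703, 5.4200]

beam 1: φ=-90°, α=240°
  cosα=-0.5000 sinα=-0.8660 | (5,3) | tMaxX 0.5800 tMaxY 0.5658 | tΔX 2.0000 tΔY 1.1547
    t=0.5658 [y] (5,2) — stop
  → r_1 = 0.5658
beam 2: φ=-45°, α=285°
  cosα=0.2588 sinα=-0.9659 | (5,3) | tMaxX 2.7432 tMaxY 0.5073 | tΔX 3.8637 tΔY 1.0353
    t=0.5073 [y] (5,2) — stop
  → r_2 = 0.5073
beam 3: φ=0°, α=330°
  cosα=0.8660 sinα=-0.5000 | (5,3) | tMaxX 0.8198 tMaxY 0.9800 | tΔX 1.1547 tΔY 2.0000
    t=0.8198 [x] (6,3)
    t=0.9800 [y] (6,2)
    t=1.9745 [x] (7,2)
    t=2.9800 [y] (7,1)
    t=3.1292 [x] (8,1) — stop
  → r_3 = 3.1292
beam 4: φ=45°, α=15°
  cosα=0.9659 sinα=0.2588 | (5,3) | tMaxX 0.7350 tMaxY 1.9705 | tΔX 1.0353 tΔY 3.8637
    t=0.7350 [x] (6,3)
    t=1.7703 [x] (7,3) — stop
  → r_4 = 1.7703
beam 5: φ=90°, α=60°
  cosα=0.5000 sinα=0.8660 | (5,3) | tMaxX 1.4200 tMaxY 0.5889 | tΔX 2.0000 tΔY 1.1547
    t=0.5889 [y] (5,4)
    t=1.4200 [x] (6,4)
    t=1.7436 [y] (6,5)
    t=2.8983 [y] (6,6)
    t=3.4200 [x] (7,6)
    t=4.0530 [y] (7,7)
    t=5.2077 [y] (7,8)
    t=5.4200 [x] (8,8) — stop
  → r_5 = 5.4200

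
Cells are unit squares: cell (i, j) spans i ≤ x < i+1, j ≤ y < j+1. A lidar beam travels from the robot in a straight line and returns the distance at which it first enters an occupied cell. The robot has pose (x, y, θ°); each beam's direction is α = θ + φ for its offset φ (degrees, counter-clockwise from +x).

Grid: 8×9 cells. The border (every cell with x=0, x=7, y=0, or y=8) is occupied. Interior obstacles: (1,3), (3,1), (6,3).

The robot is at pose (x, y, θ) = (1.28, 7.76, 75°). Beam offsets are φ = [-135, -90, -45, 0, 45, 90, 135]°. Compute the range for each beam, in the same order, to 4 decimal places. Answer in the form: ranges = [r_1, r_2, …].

beam 1: φ=-135°, α=300°
  dir = (cos 300°, sin 300°) = (0.5000, -0.8660); from cell (1,7)
  next x-line at t=1.4400, next y-line at t=0.8776; Δt_x=2.0000, Δt_y=1.1547
    y: enter (1,6) at t=0.8776
    x: enter (2,6) at t=1.4400
    y: enter (2,5) at t=2.0323
    y: enter (2,4) at t=3.1870
    x: enter (3,4) at t=3.4400
    y: enter (3,3) at t=4.3417
    x: enter (4,3) at t=5.4400
    y: enter (4,2) at t=5.4964
    y: enter (4,1) at t=6.6511
    x: enter (5,1) at t=7.4400
    y: enter (5,0) at t=7.8058 ← occupied
  → r_1 = 7.8058
beam 2: φ=-90°, α=345°
  dir = (cos 345°, sin 345°) = (0.9659, -0.2588); from cell (1,7)
  next x-line at t=0.7454, next y-line at t=2.9364; Δt_x=1.0353, Δt_y=3.8637
    x: enter (2,7) at t=0.7454
    x: enter (3,7) at t=1.7807
    x: enter (4,7) at t=2.8160
    y: enter (4,6) at t=2.9364
    x: enter (5,6) at t=3.8512
    x: enter (6,6) at t=4.8865
    x: enter (7,6) at t=5.9218 ← occupied
  → r_2 = 5.9218
beam 3: φ=-45°, α=30°
  dir = (cos 30°, sin 30°) = (0.8660, 0.5000); from cell (1,7)
  next x-line at t=0.8314, next y-line at t=0.4800; Δt_x=1.1547, Δt_y=2.0000
    y: enter (1,8) at t=0.4800 ← occupied
  → r_3 = 0.4800
beam 4: φ=0°, α=75°
  dir = (cos 75°, sin 75°) = (0.2588, 0.9659); from cell (1,7)
  next x-line at t=2.7819, next y-line at t=0.2485; Δt_x=3.8637, Δt_y=1.0353
    y: enter (1,8) at t=0.2485 ← occupied
  → r_4 = 0.2485
beam 5: φ=45°, α=120°
  dir = (cos 120°, sin 120°) = (-0.5000, 0.8660); from cell (1,7)
  next x-line at t=0.5600, next y-line at t=0.2771; Δt_x=2.0000, Δt_y=1.1547
    y: enter (1,8) at t=0.2771 ← occupied
  → r_5 = 0.2771
beam 6: φ=90°, α=165°
  dir = (cos 165°, sin 165°) = (-0.9659, 0.2588); from cell (1,7)
  next x-line at t=0.2899, next y-line at t=0.9273; Δt_x=1.0353, Δt_y=3.8637
    x: enter (0,7) at t=0.2899 ← occupied
  → r_6 = 0.2899
beam 7: φ=135°, α=210°
  dir = (cos 210°, sin 210°) = (-0.8660, -0.5000); from cell (1,7)
  next x-line at t=0.3233, next y-line at t=1.5200; Δt_x=1.1547, Δt_y=2.0000
    x: enter (0,7) at t=0.3233 ← occupied
  → r_7 = 0.3233

ranges = [7.8058, 5.9218, 0.4800, 0.2485, 0.2771, 0.2899, 0.3233]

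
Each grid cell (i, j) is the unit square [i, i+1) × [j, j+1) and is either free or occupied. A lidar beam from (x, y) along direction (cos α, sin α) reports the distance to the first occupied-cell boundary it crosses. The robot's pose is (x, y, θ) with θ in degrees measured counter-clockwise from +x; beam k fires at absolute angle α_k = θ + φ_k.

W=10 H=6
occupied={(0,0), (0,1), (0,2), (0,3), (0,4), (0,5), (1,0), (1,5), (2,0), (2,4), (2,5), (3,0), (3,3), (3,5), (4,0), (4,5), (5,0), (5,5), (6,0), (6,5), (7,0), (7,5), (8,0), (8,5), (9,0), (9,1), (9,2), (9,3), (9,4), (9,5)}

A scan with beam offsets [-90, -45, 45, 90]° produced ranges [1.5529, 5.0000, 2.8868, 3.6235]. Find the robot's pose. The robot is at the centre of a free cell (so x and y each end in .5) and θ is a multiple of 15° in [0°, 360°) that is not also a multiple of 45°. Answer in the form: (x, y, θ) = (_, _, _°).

(x, y, θ) = (5.5, 3.5, 255°)

Enumerate (i+0.5, j+0.5, θ) over the 30 free cells and 16 admissible headings. For each, cast all 4 beams and compare to the given ranges.
  (2.5, 3.5, 195°): beam 1 = 0.5176 ≠ 1.5529 ✗
  (6.5, 2.5, 210°): beam 1 = 2.8868 ≠ 1.5529 ✗
  (5.5, 3.5, 105°): beam 1 = 3.6235 ≠ 1.5529 ✗
  …
  (5.5, 3.5, 255°): r_1=1.5529, r_2=5.0000, r_3=2.8868, r_4=3.6235 — all match ✓
Only this pose fits every beam.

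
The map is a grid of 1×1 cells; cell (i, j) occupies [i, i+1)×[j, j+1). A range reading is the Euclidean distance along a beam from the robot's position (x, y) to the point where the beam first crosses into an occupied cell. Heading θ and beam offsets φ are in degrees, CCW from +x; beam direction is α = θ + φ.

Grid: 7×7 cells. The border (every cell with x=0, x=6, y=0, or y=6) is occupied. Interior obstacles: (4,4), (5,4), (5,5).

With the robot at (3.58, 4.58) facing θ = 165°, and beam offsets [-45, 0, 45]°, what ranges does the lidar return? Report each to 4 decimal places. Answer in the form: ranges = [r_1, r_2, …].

beam 1: φ=-45°, α=120°
  dir = (cos 120°, sin 120°) = (-0.5000, 0.8660); from cell (3,4)
  next x-line at t=1.1600, next y-line at t=0.4850; Δt_x=2.0000, Δt_y=1.1547
    y: enter (3,5) at t=0.4850
    x: enter (2,5) at t=1.1600
    y: enter (2,6) at t=1.6397 ← occupied
  → r_1 = 1.6397
beam 2: φ=0°, α=165°
  dir = (cos 165°, sin 165°) = (-0.9659, 0.2588); from cell (3,4)
  next x-line at t=0.6005, next y-line at t=1.6228; Δt_x=1.0353, Δt_y=3.8637
    x: enter (2,4) at t=0.6005
    y: enter (2,5) at t=1.6228
    x: enter (1,5) at t=1.6357
    x: enter (0,5) at t=2.6710 ← occupied
  → r_2 = 2.6710
beam 3: φ=45°, α=210°
  dir = (cos 210°, sin 210°) = (-0.8660, -0.5000); from cell (3,4)
  next x-line at t=0.6697, next y-line at t=1.1600; Δt_x=1.1547, Δt_y=2.0000
    x: enter (2,4) at t=0.6697
    y: enter (2,3) at t=1.1600
    x: enter (1,3) at t=1.8244
    x: enter (0,3) at t=2.9791 ← occupied
  → r_3 = 2.9791

ranges = [1.6397, 2.6710, 2.9791]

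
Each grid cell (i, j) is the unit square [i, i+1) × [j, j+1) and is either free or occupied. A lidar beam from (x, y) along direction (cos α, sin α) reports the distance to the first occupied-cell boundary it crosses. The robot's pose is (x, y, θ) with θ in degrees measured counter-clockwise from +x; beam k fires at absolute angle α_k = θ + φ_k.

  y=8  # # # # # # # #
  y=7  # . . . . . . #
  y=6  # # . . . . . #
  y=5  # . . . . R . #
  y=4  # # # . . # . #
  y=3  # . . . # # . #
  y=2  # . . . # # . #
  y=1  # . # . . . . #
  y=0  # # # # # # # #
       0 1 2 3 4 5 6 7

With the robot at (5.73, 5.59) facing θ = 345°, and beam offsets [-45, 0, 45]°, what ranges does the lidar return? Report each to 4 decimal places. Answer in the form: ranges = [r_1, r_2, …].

ranges = [2.5400, 1.3148, 1.4665]

beam 1: φ=-45°, α=300°
  direction (0.5000, -0.8660); cell (5,5); t to first gridline: x 0.5400, y 0.6813 (then +2.0000 / +1.1547)
    (6,5) via x @ 0.5400
    (6,4) via y @ 0.6813
    (6,3) via y @ 1.8360
    (7,3) via x @ 2.5400  # hit
  → r_1 = 2.5400
beam 2: φ=0°, α=345°
  direction (0.9659, -0.2588); cell (5,5); t to first gridline: x 0.2795, y 2.2796 (then +1.0353 / +3.8637)
    (6,5) via x @ 0.2795
    (7,5) via x @ 1.3148  # hit
  → r_2 = 1.3148
beam 3: φ=45°, α=30°
  direction (0.8660, 0.5000); cell (5,5); t to first gridline: x 0.3118, y 0.8200 (then +1.1547 / +2.0000)
    (6,5) via x @ 0.3118
    (6,6) via y @ 0.8200
    (7,6) via x @ 1.4665  # hit
  → r_3 = 1.4665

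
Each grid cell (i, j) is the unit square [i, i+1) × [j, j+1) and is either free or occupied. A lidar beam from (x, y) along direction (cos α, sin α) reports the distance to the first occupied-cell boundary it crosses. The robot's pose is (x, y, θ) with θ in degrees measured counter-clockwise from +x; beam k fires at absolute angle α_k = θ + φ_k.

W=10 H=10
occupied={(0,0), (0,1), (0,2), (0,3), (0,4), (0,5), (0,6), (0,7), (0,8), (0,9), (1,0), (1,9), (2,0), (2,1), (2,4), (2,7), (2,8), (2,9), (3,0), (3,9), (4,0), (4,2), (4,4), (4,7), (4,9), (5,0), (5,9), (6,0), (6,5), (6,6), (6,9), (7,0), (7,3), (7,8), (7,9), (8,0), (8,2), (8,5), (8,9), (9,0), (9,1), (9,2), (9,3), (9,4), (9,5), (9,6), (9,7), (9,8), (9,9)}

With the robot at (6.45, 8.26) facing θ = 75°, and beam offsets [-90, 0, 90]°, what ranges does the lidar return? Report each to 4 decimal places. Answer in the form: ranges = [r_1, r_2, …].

beam 1: φ=-90°, α=345°
  d=(0.9659,-0.2588)  start (6,8)  tX=0.5694 tY=1.0046  stride 1/|dx|=1.0353 1/|dy|=3.8637
    cross x-line → (7,8), t=0.5694 (wall)
  → r_1 = 0.5694
beam 2: φ=0°, α=75°
  d=(0.2588,0.9659)  start (6,8)  tX=2.1250 tY=0.7661  stride 1/|dx|=3.8637 1/|dy|=1.0353
    cross y-line → (6,9), t=0.7661 (wall)
  → r_2 = 0.7661
beam 3: φ=90°, α=165°
  d=(-0.9659,0.2588)  start (6,8)  tX=0.4659 tY=2.8591  stride 1/|dx|=1.0353 1/|dy|=3.8637
    cross x-line → (5,8), t=0.4659
    cross x-line → (4,8), t=1.5012
    cross x-line → (3,8), t=2.5364
    cross y-line → (3,9), t=2.8591 (wall)
  → r_3 = 2.8591

ranges = [0.5694, 0.7661, 2.8591]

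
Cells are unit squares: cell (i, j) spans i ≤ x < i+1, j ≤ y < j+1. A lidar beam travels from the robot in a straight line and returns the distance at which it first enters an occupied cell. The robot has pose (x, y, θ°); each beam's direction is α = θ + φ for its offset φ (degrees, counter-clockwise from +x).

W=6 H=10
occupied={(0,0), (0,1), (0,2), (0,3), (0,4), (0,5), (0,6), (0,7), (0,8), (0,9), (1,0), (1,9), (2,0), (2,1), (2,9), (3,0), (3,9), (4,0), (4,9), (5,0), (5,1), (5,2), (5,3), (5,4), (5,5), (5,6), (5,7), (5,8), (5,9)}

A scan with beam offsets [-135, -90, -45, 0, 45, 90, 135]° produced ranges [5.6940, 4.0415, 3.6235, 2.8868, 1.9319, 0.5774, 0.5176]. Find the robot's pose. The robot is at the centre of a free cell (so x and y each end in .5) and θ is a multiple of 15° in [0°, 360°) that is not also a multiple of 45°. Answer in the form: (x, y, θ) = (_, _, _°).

(x, y, θ) = (4.5, 3.5, 240°)

Candidates: 31 free-cell centres × 16 headings = 496 poses. Raycast each; keep the one whose scan matches to 4 dp.
  (3.5, 3.5, 105°): beam 1 = 1.7321 ≠ 5.6940 ✗
  (2.5, 7.5, 105°): beam 1 = 2.8868 ≠ 5.6940 ✗
  (4.5, 1.5, 120°): beam 1 = 0.5176 ≠ 5.6940 ✗
  (1.5, 8.5, 255°): beam 1 = 0.5774 ≠ 5.6940 ✗
  …
  (4.5, 3.5, 240°): r_1=5.6940, r_2=4.0415, r_3=3.6235, r_4=2.8868, r_5=1.9319, r_6=0.5774, r_7=0.5176 — all match ✓
Only this pose fits every beam.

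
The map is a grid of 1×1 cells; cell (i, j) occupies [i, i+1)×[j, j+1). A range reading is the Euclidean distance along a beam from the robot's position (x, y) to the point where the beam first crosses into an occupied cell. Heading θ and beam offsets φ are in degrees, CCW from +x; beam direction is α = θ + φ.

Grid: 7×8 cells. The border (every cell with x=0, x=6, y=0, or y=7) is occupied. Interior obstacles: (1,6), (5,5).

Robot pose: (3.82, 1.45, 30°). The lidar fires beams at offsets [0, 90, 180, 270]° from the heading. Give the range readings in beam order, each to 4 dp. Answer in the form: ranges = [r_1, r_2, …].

beam 1: φ=0°, α=30°
  dir = (cos 30°, sin 30°) = (0.8660, 0.5000); from cell (3,1)
  next x-line at t=0.2078, next y-line at t=1.1000; Δt_x=1.1547, Δt_y=2.0000
    x: enter (4,1) at t=0.2078
    y: enter (4,2) at t=1.1000
    x: enter (5,2) at t=1.3625
    x: enter (6,2) at t=2.5172 ← occupied
  → r_1 = 2.5172
beam 2: φ=90°, α=120°
  dir = (cos 120°, sin 120°) = (-0.5000, 0.8660); from cell (3,1)
  next x-line at t=1.6400, next y-line at t=0.6351; Δt_x=2.0000, Δt_y=1.1547
    y: enter (3,2) at t=0.6351
    x: enter (2,2) at t=1.6400
    y: enter (2,3) at t=1.7898
    y: enter (2,4) at t=2.9445
    x: enter (1,4) at t=3.6400
    y: enter (1,5) at t=4.0992
    y: enter (1,6) at t=5.2539 ← occupied
  → r_2 = 5.2539
beam 3: φ=180°, α=210°
  dir = (cos 210°, sin 210°) = (-0.8660, -0.5000); from cell (3,1)
  next x-line at t=0.9469, next y-line at t=0.9000; Δt_x=1.1547, Δt_y=2.0000
    y: enter (3,0) at t=0.9000 ← occupied
  → r_3 = 0.9000
beam 4: φ=270°, α=300°
  dir = (cos 300°, sin 300°) = (0.5000, -0.8660); from cell (3,1)
  next x-line at t=0.3600, next y-line at t=0.5196; Δt_x=2.0000, Δt_y=1.1547
    x: enter (4,1) at t=0.3600
    y: enter (4,0) at t=0.5196 ← occupied
  → r_4 = 0.5196

ranges = [2.5172, 5.2539, 0.9000, 0.5196]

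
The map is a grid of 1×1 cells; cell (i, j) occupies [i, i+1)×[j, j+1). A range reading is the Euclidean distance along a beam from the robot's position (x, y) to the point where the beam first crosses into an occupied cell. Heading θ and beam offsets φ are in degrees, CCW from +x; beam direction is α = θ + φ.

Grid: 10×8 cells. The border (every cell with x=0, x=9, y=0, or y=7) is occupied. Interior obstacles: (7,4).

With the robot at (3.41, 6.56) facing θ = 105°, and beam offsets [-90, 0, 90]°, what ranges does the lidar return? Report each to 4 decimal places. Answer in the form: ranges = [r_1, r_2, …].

ranges = [1.7000, 0.4555, 2.4950]

beam 1: φ=-90°, α=15°
  d=(0.9659,0.2588)  start (3,6)  tX=0.6108 tY=1.7000  stride 1/|dx|=1.0353 1/|dy|=3.8637
    cross x-line → (4,6), t=0.6108
    cross x-line → (5,6), t=1.6461
    cross y-line → (5,7), t=1.7000 (wall)
  → r_1 = 1.7000
beam 2: φ=0°, α=105°
  d=(-0.2588,0.9659)  start (3,6)  tX=1.5841 tY=0.4555  stride 1/|dx|=3.8637 1/|dy|=1.0353
    cross y-line → (3,7), t=0.4555 (wall)
  → r_2 = 0.4555
beam 3: φ=90°, α=195°
  d=(-0.9659,-0.2588)  start (3,6)  tX=0.4245 tY=2.1637  stride 1/|dx|=1.0353 1/|dy|=3.8637
    cross x-line → (2,6), t=0.4245
    cross x-line → (1,6), t=1.4597
    cross y-line → (1,5), t=2.1637
    cross x-line → (0,5), t=2.4950 (wall)
  → r_3 = 2.4950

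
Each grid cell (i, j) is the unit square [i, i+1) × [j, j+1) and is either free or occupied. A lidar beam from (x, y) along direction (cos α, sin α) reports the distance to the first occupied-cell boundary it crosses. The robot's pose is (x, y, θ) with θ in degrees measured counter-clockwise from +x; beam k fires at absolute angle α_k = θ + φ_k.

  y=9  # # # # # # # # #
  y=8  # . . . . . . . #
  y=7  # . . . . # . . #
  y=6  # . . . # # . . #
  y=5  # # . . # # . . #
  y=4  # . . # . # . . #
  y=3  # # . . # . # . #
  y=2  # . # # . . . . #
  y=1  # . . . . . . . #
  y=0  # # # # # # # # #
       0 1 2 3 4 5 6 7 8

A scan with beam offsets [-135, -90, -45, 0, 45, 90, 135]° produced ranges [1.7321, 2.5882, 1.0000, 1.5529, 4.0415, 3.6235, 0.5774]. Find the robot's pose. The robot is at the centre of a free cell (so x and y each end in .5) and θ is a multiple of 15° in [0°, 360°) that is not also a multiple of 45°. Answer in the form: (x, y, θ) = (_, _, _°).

(x, y, θ) = (2.5, 5.5, 15°)

Candidates: 43 free-cell centres × 16 headings = 688 poses. Raycast each; keep the one whose scan matches to 4 dp.
  (3.5, 8.5, 300°): beam 1 = 1.9319 ≠ 1.7321 ✗
  (4.5, 7.5, 195°): beam 2 = 1.5529 ≠ 2.5882 ✗
  (1.5, 8.5, 75°): beam 1 = 4.0415 ≠ 1.7321 ✗
  …
  (2.5, 5.5, 15°): r_1=1.7321, r_2=2.5882, r_3=1.0000, r_4=1.5529, r_5=4.0415, r_6=3.6235, r_7=0.5774 — all match ✓
Only this pose fits every beam.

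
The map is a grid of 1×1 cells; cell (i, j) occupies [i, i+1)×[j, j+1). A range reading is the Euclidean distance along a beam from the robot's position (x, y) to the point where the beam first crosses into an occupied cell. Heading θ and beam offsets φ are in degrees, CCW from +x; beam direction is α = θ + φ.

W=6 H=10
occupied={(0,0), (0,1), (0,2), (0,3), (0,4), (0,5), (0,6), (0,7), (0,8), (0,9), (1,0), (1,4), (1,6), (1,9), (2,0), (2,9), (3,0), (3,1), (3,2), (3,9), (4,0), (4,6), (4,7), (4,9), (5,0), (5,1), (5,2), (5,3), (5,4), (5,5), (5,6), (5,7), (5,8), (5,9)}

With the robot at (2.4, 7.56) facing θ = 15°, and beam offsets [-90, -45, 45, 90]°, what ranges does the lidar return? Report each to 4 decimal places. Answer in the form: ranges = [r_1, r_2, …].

beam 1: φ=-90°, α=285°
  direction (0.2588, -0.9659); cell (2,7); t to first gridline: x 2.3182, y 0.5798 (then +3.8637 / +1.0353)
    (2,6) via y @ 0.5798
    (2,5) via y @ 1.6150
    (3,5) via x @ 2.3182
    (3,4) via y @ 2.6503
    (3,3) via y @ 3.6856
    (3,2) via y @ 4.7209  # hit
  → r_1 = 4.7209
beam 2: φ=-45°, α=330°
  direction (0.8660, -0.5000); cell (2,7); t to first gridline: x 0.6928, y 1.1200 (then +1.1547 / +2.0000)
    (3,7) via x @ 0.6928
    (3,6) via y @ 1.1200
    (4,6) via x @ 1.8475  # hit
  → r_2 = 1.8475
beam 3: φ=45°, α=60°
  direction (0.5000, 0.8660); cell (2,7); t to first gridline: x 1.2000, y 0.5081 (then +2.0000 / +1.1547)
    (2,8) via y @ 0.5081
    (3,8) via x @ 1.2000
    (3,9) via y @ 1.6628  # hit
  → r_3 = 1.6628
beam 4: φ=90°, α=105°
  direction (-0.2588, 0.9659); cell (2,7); t to first gridline: x 1.5455, y 0.4555 (then +3.8637 / +1.0353)
    (2,8) via y @ 0.4555
    (2,9) via y @ 1.4908  # hit
  → r_4 = 1.4908

ranges = [4.7209, 1.8475, 1.6628, 1.4908]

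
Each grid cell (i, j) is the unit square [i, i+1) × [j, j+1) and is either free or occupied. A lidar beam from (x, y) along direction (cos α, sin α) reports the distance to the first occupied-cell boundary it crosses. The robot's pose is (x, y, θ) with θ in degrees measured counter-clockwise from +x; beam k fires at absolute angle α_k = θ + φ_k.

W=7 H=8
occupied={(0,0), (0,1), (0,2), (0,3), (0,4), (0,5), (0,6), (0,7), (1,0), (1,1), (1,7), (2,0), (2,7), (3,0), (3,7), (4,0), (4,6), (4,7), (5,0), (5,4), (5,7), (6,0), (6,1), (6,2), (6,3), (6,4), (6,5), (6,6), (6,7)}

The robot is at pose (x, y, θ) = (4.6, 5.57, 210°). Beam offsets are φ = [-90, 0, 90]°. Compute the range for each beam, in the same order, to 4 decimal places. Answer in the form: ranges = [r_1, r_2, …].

beam 1: φ=-90°, α=120°
  direction (-0.5000, 0.8660); cell (4,5); t to first gridline: x 1.2000, y 0.4965 (then +2.0000 / +1.1547)
    (4,6) via y @ 0.4965  # hit
  → r_1 = 0.4965
beam 2: φ=0°, α=210°
  direction (-0.8660, -0.5000); cell (4,5); t to first gridline: x 0.6928, y 1.1400 (then +1.1547 / +2.0000)
    (3,5) via x @ 0.6928
    (3,4) via y @ 1.1400
    (2,4) via x @ 1.8475
    (1,4) via x @ 3.0022
    (1,3) via y @ 3.1400
    (0,3) via x @ 4.1569  # hit
  → r_2 = 4.1569
beam 3: φ=90°, α=300°
  direction (0.5000, -0.8660); cell (4,5); t to first gridline: x 0.8000, y 0.6582 (then +2.0000 / +1.1547)
    (4,4) via y @ 0.6582
    (5,4) via x @ 0.8000  # hit
  → r_3 = 0.8000

ranges = [0.4965, 4.1569, 0.8000]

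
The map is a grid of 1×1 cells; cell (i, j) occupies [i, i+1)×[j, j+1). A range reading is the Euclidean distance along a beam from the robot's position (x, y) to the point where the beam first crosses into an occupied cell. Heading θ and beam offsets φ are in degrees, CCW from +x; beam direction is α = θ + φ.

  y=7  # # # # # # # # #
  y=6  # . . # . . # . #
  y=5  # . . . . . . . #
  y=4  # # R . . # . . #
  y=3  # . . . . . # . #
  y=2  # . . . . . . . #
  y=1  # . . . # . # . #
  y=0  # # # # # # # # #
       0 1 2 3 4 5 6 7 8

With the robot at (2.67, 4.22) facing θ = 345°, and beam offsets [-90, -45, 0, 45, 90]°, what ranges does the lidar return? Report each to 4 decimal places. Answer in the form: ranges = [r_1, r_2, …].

ranges = [3.3336, 2.6600, 3.4475, 3.8452, 1.8428]

beam 1: φ=-90°, α=255°
  direction (-0.2588, -0.9659); cell (2,4); t to first gridline: x 2.5887, y 0.2278 (then +3.8637 / +1.0353)
    (2,3) via y @ 0.2278
    (2,2) via y @ 1.2630
    (2,1) via y @ 2.2983
    (1,1) via x @ 2.5887
    (1,0) via y @ 3.3336  # hit
  → r_1 = 3.3336
beam 2: φ=-45°, α=300°
  direction (0.5000, -0.8660); cell (2,4); t to first gridline: x 0.6600, y 0.2540 (then +2.0000 / +1.1547)
    (2,3) via y @ 0.2540
    (3,3) via x @ 0.6600
    (3,2) via y @ 1.4087
    (3,1) via y @ 2.5634
    (4,1) via x @ 2.6600  # hit
  → r_2 = 2.6600
beam 3: φ=0°, α=345°
  direction (0.9659, -0.2588); cell (2,4); t to first gridline: x 0.3416, y 0.8500 (then +1.0353 / +3.8637)
    (3,4) via x @ 0.3416
    (3,3) via y @ 0.8500
    (4,3) via x @ 1.3769
    (5,3) via x @ 2.4122
    (6,3) via x @ 3.4475  # hit
  → r_3 = 3.4475
beam 4: φ=45°, α=30°
  direction (0.8660, 0.5000); cell (2,4); t to first gridline: x 0.3811, y 1.5600 (then +1.1547 / +2.0000)
    (3,4) via x @ 0.3811
    (4,4) via x @ 1.5358
    (4,5) via y @ 1.5600
    (5,5) via x @ 2.6905
    (5,6) via y @ 3.5600
    (6,6) via x @ 3.8452  # hit
  → r_4 = 3.8452
beam 5: φ=90°, α=75°
  direction (0.2588, 0.9659); cell (2,4); t to first gridline: x 1.2750, y 0.8075 (then +3.8637 / +1.0353)
    (2,5) via y @ 0.8075
    (3,5) via x @ 1.2750
    (3,6) via y @ 1.8428  # hit
  → r_5 = 1.8428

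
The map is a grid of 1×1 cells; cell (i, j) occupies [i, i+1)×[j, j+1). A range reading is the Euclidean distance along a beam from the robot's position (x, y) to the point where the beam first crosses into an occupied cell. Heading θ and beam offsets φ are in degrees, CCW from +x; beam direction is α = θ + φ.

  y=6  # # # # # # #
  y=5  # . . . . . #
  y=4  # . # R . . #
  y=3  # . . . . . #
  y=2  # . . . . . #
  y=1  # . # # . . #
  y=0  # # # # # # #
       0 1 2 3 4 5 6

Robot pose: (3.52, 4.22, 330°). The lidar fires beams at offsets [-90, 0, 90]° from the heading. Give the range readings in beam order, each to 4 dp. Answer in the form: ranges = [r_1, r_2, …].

ranges = [2.5634, 2.8637, 2.0554]

beam 1: φ=-90°, α=240°
  dir = (cos 240°, sin 240°) = (-0.5000, -0.8660); from cell (3,4)
  next x-line at t=1.0400, next y-line at t=0.2540; Δt_x=2.0000, Δt_y=1.1547
    y: enter (3,3) at t=0.2540
    x: enter (2,3) at t=1.0400
    y: enter (2,2) at t=1.4087
    y: enter (2,1) at t=2.5634 ← occupied
  → r_1 = 2.5634
beam 2: φ=0°, α=330°
  dir = (cos 330°, sin 330°) = (0.8660, -0.5000); from cell (3,4)
  next x-line at t=0.5543, next y-line at t=0.4400; Δt_x=1.1547, Δt_y=2.0000
    y: enter (3,3) at t=0.4400
    x: enter (4,3) at t=0.5543
    x: enter (5,3) at t=1.7090
    y: enter (5,2) at t=2.4400
    x: enter (6,2) at t=2.8637 ← occupied
  → r_2 = 2.8637
beam 3: φ=90°, α=60°
  dir = (cos 60°, sin 60°) = (0.5000, 0.8660); from cell (3,4)
  next x-line at t=0.9600, next y-line at t=0.9007; Δt_x=2.0000, Δt_y=1.1547
    y: enter (3,5) at t=0.9007
    x: enter (4,5) at t=0.9600
    y: enter (4,6) at t=2.0554 ← occupied
  → r_3 = 2.0554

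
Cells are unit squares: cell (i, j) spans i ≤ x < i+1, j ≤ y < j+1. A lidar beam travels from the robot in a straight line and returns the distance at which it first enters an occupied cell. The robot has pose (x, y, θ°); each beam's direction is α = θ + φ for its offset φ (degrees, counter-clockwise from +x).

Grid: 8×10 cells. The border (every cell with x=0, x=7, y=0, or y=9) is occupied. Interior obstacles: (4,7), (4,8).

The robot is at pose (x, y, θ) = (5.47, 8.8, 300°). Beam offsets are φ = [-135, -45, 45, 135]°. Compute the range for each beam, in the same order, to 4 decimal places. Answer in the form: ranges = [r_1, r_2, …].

beam 1: φ=-135°, α=165°
  d=(-0.9659,0.2588)  start (5,8)  tX=0.4866 tY=0.7727  stride 1/|dx|=1.0353 1/|dy|=3.8637
    cross x-line → (4,8), t=0.4866 (wall)
  → r_1 = 0.4866
beam 2: φ=-45°, α=255°
  d=(-0.2588,-0.9659)  start (5,8)  tX=1.8159 tY=0.8282  stride 1/|dx|=3.8637 1/|dy|=1.0353
    cross y-line → (5,7), t=0.8282
    cross x-line → (4,7), t=1.8159 (wall)
  → r_2 = 1.8159
beam 3: φ=45°, α=345°
  d=(0.9659,-0.2588)  start (5,8)  tX=0.5487 tY=3.0910  stride 1/|dx|=1.0353 1/|dy|=3.8637
    cross x-line → (6,8), t=0.5487
    cross x-line → (7,8), t=1.5840 (wall)
  → r_3 = 1.5840
beam 4: φ=135°, α=75°
  d=(0.2588,0.9659)  start (5,8)  tX=2.0478 tY=0.2071  stride 1/|dx|=3.8637 1/|dy|=1.0353
    cross y-line → (5,9), t=0.2071 (wall)
  → r_4 = 0.2071

ranges = [0.4866, 1.8159, 1.5840, 0.2071]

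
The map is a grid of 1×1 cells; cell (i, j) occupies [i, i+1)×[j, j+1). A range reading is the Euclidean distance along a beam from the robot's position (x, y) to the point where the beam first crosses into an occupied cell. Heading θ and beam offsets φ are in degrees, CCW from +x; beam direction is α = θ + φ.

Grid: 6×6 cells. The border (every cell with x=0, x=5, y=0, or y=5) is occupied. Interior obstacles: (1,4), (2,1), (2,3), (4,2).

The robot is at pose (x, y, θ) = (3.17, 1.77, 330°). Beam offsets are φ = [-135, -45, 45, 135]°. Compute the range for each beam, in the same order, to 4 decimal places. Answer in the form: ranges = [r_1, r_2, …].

beam 1: φ=-135°, α=195°
  d=(-0.9659,-0.2588)  start (3,1)  tX=0.1760 tY=2.9751  stride 1/|dx|=1.0353 1/|dy|=3.8637
    cross x-line → (2,1), t=0.1760 (wall)
  → r_1 = 0.1760
beam 2: φ=-45°, α=285°
  d=(0.2588,-0.9659)  start (3,1)  tX=3.2069 tY=0.7972  stride 1/|dx|=3.8637 1/|dy|=1.0353
    cross y-line → (3,0), t=0.7972 (wall)
  → r_2 = 0.7972
beam 3: φ=45°, α=15°
  d=(0.9659,0.2588)  start (3,1)  tX=0.8593 tY=0.8887  stride 1/|dx|=1.0353 1/|dy|=3.8637
    cross x-line → (4,1), t=0.8593
    cross y-line → (4,2), t=0.8887 (wall)
  → r_3 = 0.8887
beam 4: φ=135°, α=105°
  d=(-0.2588,0.9659)  start (3,1)  tX=0.6568 tY=0.2381  stride 1/|dx|=3.8637 1/|dy|=1.0353
    cross y-line → (3,2), t=0.2381
    cross x-line → (2,2), t=0.6568
    cross y-line → (2,3), t=1.2734 (wall)
  → r_4 = 1.2734

ranges = [0.1760, 0.7972, 0.8887, 1.2734]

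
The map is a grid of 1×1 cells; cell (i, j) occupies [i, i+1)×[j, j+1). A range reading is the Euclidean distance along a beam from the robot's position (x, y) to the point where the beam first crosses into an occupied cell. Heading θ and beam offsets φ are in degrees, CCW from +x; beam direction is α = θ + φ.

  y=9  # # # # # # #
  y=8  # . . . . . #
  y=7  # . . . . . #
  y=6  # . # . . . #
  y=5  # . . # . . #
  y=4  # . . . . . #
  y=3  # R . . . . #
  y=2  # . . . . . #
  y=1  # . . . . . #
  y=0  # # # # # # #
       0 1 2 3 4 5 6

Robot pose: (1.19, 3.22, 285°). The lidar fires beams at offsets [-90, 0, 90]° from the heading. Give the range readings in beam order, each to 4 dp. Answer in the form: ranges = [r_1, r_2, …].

ranges = [0.1967, 2.2983, 4.9797]

beam 1: φ=-90°, α=195°
  cosα=-0.9659 sinα=-0.2588 | (1,3) | tMaxX 0.1967 tMaxY 0.8500 | tΔX 1.0353 tΔY 3.8637
    t=0.1967 [x] (0,3) — stop
  → r_1 = 0.1967
beam 2: φ=0°, α=285°
  cosα=0.2588 sinα=-0.9659 | (1,3) | tMaxX 3.1296 tMaxY 0.2278 | tΔX 3.8637 tΔY 1.0353
    t=0.2278 [y] (1,2)
    t=1.2630 [y] (1,1)
    t=2.2983 [y] (1,0) — stop
  → r_2 = 2.2983
beam 3: φ=90°, α=15°
  cosα=0.9659 sinα=0.2588 | (1,3) | tMaxX 0.8386 tMaxY 3.0137 | tΔX 1.0353 tΔY 3.8637
    t=0.8386 [x] (2,3)
    t=1.8738 [x] (3,3)
    t=2.9091 [x] (4,3)
    t=3.0137 [y] (4,4)
    t=3.9444 [x] (5,4)
    t=4.9797 [x] (6,4) — stop
  → r_3 = 4.9797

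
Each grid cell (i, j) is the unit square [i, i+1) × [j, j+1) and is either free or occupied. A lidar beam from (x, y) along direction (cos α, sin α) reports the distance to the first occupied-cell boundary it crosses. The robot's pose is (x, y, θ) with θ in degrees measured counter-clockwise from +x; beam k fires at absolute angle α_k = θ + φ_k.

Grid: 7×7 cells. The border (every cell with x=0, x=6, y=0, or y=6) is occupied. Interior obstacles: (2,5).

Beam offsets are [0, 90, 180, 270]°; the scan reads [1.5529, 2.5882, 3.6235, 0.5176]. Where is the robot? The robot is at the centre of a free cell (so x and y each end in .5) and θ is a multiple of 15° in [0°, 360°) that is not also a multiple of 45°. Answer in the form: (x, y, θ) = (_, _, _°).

The pose lattice has 24·16 = 384 candidates. Test each by forward raycasting.
  (3.5, 4.5, 75°): beam 4 = 2.5882 ≠ 0.5176 ✗
  (5.5, 3.5, 240°): beam 1 = 2.8868 ≠ 1.5529 ✗
  (3.5, 3.5, 75°): beam 1 = 2.5882 ≠ 1.5529 ✗
  (5.5, 2.5, 330°): beam 1 = 0.5774 ≠ 1.5529 ✗
  (2.5, 2.5, 165°): beam 2 = 1.5529 ≠ 2.5882 ✗
  …
  (5.5, 4.5, 75°): r_1=1.5529, r_2=2.5882, r_3=3.6235, r_4=0.5176 — all match ✓
No second candidate reproduces the full scan.

(x, y, θ) = (5.5, 4.5, 75°)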